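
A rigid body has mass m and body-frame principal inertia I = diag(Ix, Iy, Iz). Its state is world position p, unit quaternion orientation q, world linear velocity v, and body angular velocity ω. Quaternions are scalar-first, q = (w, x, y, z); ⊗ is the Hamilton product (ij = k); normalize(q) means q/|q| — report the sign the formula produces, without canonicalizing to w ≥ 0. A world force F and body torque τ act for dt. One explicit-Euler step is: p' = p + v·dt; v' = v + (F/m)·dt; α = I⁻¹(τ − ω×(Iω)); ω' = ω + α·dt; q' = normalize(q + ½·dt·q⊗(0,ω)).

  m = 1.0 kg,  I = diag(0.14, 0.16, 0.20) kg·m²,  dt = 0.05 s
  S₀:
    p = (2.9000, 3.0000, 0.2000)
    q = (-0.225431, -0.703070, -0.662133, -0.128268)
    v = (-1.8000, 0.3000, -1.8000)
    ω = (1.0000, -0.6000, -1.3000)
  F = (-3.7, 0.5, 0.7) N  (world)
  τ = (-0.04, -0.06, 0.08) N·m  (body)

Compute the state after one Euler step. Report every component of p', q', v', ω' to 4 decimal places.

linear accel F/m = (-3.7000, 0.5000, 0.7000)
p' = p + v·dt = (2.8100, 3.0150, 0.1100)
v' = v + a·dt = (-1.9850, 0.3250, -1.7650)
precession coupling ω×(Iω) = (0.0312, 0.0780, -0.0120)
α = I⁻¹(τ − ω×Iω) = (-0.5086, -0.8625, 0.4600)
new body rate ω' = (0.9746, -0.6431, -1.2770)
Hamilton product q⊗(0,ω) = (0.1390418, 0.5583811, -0.9070004, 1.3770353)
updated quaternion q' = (-0.2217, -0.6885, -0.6842, -0.0938)

p' = (2.8100, 3.0150, 0.1100)
q' = (-0.2217, -0.6885, -0.6842, -0.0938)
v' = (-1.9850, 0.3250, -1.7650)
ω' = (0.9746, -0.6431, -1.2770)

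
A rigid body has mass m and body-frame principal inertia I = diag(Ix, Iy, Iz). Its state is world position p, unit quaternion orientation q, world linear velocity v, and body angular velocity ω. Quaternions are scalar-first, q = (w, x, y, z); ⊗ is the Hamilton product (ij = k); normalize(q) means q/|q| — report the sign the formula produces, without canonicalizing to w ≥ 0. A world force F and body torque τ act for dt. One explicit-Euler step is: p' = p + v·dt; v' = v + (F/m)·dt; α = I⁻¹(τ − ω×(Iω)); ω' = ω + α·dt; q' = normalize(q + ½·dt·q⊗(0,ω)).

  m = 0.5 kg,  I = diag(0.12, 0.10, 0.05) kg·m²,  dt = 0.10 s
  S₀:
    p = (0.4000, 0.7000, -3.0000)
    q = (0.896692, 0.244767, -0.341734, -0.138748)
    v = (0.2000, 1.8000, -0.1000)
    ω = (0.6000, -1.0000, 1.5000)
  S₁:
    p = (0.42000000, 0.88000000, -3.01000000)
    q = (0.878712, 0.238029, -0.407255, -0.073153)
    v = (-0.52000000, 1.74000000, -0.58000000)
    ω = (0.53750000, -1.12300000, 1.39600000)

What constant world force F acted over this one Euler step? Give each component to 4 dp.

v₁ − v₀ = (-0.72000000, -0.06000000, -0.48000000)
F = m·Δv/dt = (-3.6000, -0.3000, -2.4000)

F = (-3.6000, -0.3000, -2.4000)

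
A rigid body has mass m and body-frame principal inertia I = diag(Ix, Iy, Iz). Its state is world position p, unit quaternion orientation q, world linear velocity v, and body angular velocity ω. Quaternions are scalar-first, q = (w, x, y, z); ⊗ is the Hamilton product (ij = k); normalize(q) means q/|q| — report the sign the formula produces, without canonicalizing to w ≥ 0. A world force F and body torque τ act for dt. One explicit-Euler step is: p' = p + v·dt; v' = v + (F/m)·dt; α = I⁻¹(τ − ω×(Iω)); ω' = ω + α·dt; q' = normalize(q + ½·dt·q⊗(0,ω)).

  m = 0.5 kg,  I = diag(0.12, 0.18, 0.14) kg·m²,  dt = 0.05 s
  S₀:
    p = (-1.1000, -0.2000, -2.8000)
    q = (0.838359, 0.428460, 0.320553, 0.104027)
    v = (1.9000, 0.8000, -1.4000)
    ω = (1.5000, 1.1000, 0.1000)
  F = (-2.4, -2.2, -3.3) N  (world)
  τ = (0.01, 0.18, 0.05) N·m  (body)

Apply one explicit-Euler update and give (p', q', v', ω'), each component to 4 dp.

p' = (-1.0050, -0.1600, -2.8700)
q' = (0.8123, 0.4573, 0.3461, 0.1058)
v' = (1.6600, 0.5800, -1.7300)
ω' = (1.5060, 1.1508, 0.0825)

a = F/m = (-4.8000, -4.4000, -6.6000)
new position p' = (-1.0050, -0.1600, -2.8700)
new velocity v' = (1.6600, 0.5800, -1.7300)
angular accel α = (0.1200, 1.0167, -0.3500)
ω' = ω + α·dt = (1.5060, 1.1508, 0.0825)
Hamilton product q⊗(0,ω) = (-1.0057010, 1.1751641, 1.0353894, 0.0743124)
updated quaternion q' = (0.8123, 0.4573, 0.3461, 0.1058)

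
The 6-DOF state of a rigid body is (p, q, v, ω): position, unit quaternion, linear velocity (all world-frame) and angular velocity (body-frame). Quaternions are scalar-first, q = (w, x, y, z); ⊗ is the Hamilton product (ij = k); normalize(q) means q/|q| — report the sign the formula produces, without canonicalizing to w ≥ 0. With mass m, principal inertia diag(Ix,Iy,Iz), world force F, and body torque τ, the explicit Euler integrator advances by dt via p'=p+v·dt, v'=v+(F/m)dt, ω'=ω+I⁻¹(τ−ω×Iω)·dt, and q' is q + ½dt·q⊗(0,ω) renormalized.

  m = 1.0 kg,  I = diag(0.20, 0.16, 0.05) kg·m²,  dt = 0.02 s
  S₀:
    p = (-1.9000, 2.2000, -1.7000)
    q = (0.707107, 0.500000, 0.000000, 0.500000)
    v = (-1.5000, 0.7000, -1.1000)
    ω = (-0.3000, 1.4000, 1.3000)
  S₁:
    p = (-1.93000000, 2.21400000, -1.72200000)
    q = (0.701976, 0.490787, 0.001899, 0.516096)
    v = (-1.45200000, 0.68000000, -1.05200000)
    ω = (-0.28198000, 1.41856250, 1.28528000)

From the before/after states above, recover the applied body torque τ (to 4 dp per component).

τ = (-0.0200, 0.0900, -0.0200)

ω₁ − ω₀ = (0.01802000, 0.01856250, -0.01472000)
I·α + gyro = (-0.0200, 0.0900, -0.0200)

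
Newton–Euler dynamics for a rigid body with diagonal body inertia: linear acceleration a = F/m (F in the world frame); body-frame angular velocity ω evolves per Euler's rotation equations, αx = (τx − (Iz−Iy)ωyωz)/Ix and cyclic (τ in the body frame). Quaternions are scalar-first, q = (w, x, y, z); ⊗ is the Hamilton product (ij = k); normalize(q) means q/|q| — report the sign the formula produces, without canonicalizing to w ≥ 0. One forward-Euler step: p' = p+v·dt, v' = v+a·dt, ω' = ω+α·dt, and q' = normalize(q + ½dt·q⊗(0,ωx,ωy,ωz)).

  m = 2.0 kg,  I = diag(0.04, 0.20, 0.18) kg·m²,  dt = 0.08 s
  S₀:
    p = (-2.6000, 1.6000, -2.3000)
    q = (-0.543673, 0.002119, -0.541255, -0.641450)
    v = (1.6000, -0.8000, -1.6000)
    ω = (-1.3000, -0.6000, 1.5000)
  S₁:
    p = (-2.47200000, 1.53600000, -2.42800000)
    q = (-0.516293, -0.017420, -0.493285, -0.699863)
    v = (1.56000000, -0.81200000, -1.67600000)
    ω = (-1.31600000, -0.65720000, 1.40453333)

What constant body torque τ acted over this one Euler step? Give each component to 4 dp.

Δω = ω₁−ω₀ = (-0.01600000, -0.05720000, -0.09546667)
I·α + gyro = (0.0100, 0.1300, -0.0900)

τ = (0.0100, 0.1300, -0.0900)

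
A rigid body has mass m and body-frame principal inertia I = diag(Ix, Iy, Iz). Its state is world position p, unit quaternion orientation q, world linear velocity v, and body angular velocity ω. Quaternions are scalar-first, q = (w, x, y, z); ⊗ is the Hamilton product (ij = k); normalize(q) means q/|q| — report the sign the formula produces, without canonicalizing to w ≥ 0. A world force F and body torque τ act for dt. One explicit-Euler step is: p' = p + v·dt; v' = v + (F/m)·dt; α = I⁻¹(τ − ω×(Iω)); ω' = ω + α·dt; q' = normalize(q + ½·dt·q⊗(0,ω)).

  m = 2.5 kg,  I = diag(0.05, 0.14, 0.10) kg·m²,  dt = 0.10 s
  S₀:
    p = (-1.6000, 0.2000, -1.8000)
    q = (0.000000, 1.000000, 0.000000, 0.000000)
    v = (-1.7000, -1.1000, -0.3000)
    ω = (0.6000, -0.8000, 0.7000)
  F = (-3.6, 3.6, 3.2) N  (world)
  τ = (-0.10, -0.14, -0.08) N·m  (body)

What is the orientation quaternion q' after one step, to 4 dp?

q' = (-0.0299, 0.9981, -0.0349, -0.0399)

2q̇ = q⊗(0,ω) = (-0.6000000, 0.0000000, -0.7000000, -0.8000000)
q + ½dt·q⊗(0,ω), renormalized = (-0.0299, 0.9981, -0.0349, -0.0399)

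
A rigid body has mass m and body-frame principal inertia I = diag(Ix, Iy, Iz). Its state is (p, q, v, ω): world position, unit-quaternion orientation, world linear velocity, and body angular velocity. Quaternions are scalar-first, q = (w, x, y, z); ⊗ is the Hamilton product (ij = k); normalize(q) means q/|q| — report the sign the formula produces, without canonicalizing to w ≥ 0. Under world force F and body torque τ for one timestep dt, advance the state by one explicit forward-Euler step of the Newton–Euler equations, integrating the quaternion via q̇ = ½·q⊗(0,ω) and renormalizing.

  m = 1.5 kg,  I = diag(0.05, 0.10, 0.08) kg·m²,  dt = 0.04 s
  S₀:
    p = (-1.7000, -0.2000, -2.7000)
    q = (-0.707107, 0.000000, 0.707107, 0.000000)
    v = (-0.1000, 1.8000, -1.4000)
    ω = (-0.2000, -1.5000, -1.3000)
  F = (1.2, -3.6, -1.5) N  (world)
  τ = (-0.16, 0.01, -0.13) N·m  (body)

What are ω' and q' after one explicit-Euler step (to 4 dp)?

angular accel α = (-2.4200, 0.1780, -1.8125)
ω + α·dt = (-0.2968, -1.4929, -1.3725)
2q̇ = q⊗(0,ω) = (1.0606605, -0.7778177, 1.0606605, 1.0606605)
updated quaternion q' = (-0.6853, -0.0155, 0.7277, 0.0212)

ω' = (-0.2968, -1.4929, -1.3725)
q' = (-0.6853, -0.0155, 0.7277, 0.0212)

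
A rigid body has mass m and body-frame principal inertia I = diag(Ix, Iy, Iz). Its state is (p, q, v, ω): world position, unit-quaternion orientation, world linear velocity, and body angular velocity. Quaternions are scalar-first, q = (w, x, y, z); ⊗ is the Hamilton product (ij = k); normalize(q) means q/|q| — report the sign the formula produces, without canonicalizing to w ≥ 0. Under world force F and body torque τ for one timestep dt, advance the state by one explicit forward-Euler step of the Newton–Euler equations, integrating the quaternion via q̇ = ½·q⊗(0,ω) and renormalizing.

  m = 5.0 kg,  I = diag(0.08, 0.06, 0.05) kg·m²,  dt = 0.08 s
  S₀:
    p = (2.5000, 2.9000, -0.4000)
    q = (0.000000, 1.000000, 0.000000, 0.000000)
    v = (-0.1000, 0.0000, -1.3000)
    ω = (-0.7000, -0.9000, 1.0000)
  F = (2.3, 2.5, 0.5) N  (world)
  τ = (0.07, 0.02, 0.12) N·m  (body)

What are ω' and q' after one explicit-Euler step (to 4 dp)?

precession coupling ω×(Iω) = (0.0090, -0.0210, -0.0126)
(τ − ω×Iω)/I = (0.7625, 0.6833, 2.6520)
new body rate ω' = (-0.6390, -0.8453, 1.2122)
Hamilton product q⊗(0,ω) = (0.7000000, 0.0000000, -1.0000000, -0.9000000)
q + ½dt·q⊗(0,ω), renormalized = (0.0279, 0.9982, -0.0399, -0.0359)

ω' = (-0.6390, -0.8453, 1.2122)
q' = (0.0279, 0.9982, -0.0399, -0.0359)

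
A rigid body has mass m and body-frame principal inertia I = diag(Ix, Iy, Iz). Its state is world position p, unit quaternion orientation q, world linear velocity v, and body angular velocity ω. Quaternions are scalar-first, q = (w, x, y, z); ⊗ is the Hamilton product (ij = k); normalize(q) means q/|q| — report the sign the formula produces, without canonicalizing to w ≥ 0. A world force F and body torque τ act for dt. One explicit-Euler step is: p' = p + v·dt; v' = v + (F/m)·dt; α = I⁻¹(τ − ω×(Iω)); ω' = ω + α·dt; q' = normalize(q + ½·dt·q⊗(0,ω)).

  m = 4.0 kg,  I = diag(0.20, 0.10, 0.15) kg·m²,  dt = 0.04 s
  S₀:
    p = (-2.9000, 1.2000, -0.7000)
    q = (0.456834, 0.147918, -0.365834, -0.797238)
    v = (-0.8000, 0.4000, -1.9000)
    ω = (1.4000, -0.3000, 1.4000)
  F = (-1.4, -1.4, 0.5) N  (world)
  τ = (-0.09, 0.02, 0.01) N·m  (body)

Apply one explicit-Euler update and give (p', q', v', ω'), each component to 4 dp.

p' = (-2.9320, 1.2160, -0.7760)
q' = (0.4724, 0.1456, -0.3947, -0.7745)
v' = (-0.8140, 0.3860, -1.8950)
ω' = (1.3862, -0.3312, 1.3915)

a = (-0.3500, -0.3500, 0.1250)
new position p' = (-2.9320, 1.2160, -0.7760)
v' = v + a·dt = (-0.8140, 0.3860, -1.8950)
ω×(Iω) gyroscopic = (-0.0210, 0.0980, 0.0420)
(τ − ω×Iω)/I = (-0.3450, -0.7800, -0.2133)
ω' = ω + α·dt = (1.3862, -0.3312, 1.3915)
2q̇ = q⊗(0,ω) = (0.7992978, -0.1117714, -1.4602686, 1.1073598)
q + ½dt·q⊗(0,ω), renormalized = (0.4724, 0.1456, -0.3947, -0.7745)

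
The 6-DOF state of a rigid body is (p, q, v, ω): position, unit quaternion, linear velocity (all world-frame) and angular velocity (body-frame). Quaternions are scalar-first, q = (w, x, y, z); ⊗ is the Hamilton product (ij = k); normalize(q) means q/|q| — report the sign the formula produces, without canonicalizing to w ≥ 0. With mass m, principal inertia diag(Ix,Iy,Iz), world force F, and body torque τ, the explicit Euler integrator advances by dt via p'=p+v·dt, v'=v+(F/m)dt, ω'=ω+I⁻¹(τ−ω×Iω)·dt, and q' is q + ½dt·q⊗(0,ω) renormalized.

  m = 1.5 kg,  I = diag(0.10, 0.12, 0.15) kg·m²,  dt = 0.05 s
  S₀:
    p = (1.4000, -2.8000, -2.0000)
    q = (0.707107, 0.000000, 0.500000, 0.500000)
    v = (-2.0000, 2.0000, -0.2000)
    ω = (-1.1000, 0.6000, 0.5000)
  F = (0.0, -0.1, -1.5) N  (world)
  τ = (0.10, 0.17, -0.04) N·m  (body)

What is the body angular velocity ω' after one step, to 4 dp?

ω' = (-1.0545, 0.6594, 0.4911)

α = I⁻¹(τ − ω×Iω) = (0.9100, 1.1875, -0.1787)
ω' = ω + α·dt = (-1.0545, 0.6594, 0.4911)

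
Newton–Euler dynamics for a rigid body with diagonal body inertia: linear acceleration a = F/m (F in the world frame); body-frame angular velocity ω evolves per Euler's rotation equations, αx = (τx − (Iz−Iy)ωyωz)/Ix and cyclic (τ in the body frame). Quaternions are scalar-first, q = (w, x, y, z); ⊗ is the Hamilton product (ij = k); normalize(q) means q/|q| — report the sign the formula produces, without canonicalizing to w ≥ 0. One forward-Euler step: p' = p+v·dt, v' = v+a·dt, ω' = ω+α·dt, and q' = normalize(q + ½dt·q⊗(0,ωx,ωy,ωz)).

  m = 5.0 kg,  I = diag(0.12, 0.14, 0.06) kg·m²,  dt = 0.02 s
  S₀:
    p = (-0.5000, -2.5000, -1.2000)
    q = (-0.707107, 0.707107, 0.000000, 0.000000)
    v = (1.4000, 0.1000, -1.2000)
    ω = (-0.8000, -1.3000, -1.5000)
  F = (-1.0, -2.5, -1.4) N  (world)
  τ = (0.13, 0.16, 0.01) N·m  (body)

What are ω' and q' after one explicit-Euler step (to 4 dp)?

ω' = (-0.7523, -1.2874, -1.5036)
q' = (-0.7013, 0.7126, 0.0198, 0.0014)

α = I⁻¹(τ − ω×Iω) = (2.3833, 0.6286, -0.1800)
new body rate ω' = (-0.7523, -1.2874, -1.5036)
q⊗(0,ω) = (0.5656856, 0.5656856, 1.9798996, 0.1414214)
q' = normalize(q + ½dt·q⊗(0,ω)) = (-0.7013, 0.7126, 0.0198, 0.0014)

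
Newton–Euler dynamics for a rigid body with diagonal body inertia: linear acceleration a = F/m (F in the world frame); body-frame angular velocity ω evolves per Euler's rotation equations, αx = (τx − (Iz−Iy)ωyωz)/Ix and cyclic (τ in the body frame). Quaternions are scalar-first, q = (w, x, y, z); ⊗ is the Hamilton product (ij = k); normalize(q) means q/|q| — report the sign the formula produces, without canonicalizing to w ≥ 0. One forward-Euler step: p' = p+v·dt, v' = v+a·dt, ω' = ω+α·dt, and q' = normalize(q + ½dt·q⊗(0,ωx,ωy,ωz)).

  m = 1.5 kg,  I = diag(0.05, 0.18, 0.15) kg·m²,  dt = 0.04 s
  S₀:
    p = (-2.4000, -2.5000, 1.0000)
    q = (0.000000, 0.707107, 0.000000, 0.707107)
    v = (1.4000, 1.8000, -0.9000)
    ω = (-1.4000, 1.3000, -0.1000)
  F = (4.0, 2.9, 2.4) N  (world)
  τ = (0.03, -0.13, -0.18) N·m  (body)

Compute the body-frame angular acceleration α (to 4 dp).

α = (0.5220, -0.6444, 0.3773)

gyro term ω×Iω = (0.0039, -0.0140, -0.2366)
(τ − ω×Iω)/I = (0.5220, -0.6444, 0.3773)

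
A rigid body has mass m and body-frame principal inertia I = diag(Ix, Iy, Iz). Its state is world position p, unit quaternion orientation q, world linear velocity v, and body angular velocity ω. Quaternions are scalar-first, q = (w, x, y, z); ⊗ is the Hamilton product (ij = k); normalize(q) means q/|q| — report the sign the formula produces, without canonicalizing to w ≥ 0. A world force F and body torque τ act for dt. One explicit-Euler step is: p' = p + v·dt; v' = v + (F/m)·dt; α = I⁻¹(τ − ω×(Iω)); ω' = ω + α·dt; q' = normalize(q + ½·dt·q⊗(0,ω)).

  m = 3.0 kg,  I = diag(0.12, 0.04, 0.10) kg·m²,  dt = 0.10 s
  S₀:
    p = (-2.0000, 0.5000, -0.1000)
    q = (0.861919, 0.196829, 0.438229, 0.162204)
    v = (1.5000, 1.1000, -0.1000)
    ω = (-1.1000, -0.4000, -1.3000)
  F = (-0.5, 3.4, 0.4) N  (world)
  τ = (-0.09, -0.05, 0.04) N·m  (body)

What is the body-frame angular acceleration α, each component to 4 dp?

α = (-1.0100, -1.9650, 0.7520)

precession coupling ω×(Iω) = (0.0312, 0.0286, -0.0352)
α = I⁻¹(τ − ω×Iω) = (-1.0100, -1.9650, 0.7520)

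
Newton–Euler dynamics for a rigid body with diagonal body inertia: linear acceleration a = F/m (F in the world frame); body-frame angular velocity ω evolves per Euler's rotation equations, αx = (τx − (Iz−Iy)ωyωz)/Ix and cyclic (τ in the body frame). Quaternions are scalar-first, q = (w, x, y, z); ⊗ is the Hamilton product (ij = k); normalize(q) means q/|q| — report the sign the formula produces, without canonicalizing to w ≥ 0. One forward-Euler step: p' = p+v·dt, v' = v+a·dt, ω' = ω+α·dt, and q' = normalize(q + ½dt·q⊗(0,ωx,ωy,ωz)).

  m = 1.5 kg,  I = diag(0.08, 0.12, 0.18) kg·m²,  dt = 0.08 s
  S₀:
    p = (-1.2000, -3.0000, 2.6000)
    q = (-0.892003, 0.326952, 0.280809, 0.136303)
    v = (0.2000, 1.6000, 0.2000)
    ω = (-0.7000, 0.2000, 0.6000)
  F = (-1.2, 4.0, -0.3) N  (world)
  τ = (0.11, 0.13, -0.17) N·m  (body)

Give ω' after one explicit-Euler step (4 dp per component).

ω' = (-0.5972, 0.2587, 0.5269)

ω×(Iω) gyroscopic = (0.0072, 0.0420, -0.0056)
angular accel α = (1.2850, 0.7333, -0.9133)
new body rate ω' = (-0.5972, 0.2587, 0.5269)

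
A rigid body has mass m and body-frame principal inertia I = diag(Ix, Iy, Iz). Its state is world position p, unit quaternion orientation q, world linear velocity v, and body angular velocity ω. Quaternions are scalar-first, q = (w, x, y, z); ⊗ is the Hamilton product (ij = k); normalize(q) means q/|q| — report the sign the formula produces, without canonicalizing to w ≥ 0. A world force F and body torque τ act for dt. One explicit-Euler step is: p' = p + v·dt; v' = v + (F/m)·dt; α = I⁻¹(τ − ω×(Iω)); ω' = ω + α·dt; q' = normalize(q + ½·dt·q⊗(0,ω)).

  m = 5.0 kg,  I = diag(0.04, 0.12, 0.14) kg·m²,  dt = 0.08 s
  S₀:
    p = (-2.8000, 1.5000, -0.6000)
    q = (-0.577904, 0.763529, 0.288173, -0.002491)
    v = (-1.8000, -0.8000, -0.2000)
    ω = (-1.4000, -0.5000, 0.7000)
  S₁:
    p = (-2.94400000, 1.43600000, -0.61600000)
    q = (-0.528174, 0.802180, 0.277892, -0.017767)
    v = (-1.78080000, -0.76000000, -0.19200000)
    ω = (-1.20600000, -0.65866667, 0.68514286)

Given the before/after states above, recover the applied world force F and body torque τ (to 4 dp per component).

F = (1.2000, 2.5000, 0.5000)
τ = (0.0900, -0.1400, 0.0300)

rate change Δω = (0.19400000, -0.15866667, -0.01485714)
gyro term ω₀×Iω₀ = (-0.0070, 0.0980, 0.0560)
I·α + gyro = (0.0900, -0.1400, 0.0300)
Δv = v₁−v₀ = (0.01920000, 0.04000000, 0.00800000)
m·(v₁−v₀)/dt = (1.2000, 2.5000, 0.5000)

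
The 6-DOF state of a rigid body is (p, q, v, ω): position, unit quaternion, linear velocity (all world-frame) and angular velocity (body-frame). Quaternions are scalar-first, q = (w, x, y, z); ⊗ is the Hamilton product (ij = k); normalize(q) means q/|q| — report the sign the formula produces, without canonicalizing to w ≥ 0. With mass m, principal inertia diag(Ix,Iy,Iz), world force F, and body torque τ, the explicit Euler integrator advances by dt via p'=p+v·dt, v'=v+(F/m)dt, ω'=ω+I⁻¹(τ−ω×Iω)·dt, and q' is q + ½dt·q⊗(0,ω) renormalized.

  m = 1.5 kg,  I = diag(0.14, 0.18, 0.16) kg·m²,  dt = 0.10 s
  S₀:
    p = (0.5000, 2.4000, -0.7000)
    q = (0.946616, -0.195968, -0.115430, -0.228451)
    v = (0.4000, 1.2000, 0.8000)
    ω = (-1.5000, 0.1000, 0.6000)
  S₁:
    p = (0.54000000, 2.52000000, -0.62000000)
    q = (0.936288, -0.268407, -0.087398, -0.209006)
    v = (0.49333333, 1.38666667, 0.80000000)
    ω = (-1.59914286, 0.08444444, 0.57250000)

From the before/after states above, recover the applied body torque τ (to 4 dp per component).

τ = (-0.1400, -0.0100, -0.0500)

ω₁ − ω₀ = (-0.09914286, -0.01555556, -0.02750000)
applied torque τ = (-0.1400, -0.0100, -0.0500)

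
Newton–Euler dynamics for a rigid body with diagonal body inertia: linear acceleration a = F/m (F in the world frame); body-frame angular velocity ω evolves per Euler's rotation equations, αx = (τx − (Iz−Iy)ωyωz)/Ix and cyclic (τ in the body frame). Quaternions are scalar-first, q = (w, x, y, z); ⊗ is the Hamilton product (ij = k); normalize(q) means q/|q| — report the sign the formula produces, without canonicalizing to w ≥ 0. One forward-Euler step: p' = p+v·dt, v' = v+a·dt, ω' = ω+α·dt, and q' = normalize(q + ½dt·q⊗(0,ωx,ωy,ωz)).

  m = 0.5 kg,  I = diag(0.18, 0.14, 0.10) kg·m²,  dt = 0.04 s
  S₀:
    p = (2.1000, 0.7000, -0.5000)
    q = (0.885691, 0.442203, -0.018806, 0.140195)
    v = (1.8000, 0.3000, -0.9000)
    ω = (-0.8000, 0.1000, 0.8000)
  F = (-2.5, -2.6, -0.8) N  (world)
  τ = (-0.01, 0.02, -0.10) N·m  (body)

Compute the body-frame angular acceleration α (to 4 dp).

α = (-0.0378, 0.5086, -1.0320)

ω×(Iω) gyroscopic = (-0.0032, -0.0512, 0.0032)
(τ − ω×Iω)/I = (-0.0378, 0.5086, -1.0320)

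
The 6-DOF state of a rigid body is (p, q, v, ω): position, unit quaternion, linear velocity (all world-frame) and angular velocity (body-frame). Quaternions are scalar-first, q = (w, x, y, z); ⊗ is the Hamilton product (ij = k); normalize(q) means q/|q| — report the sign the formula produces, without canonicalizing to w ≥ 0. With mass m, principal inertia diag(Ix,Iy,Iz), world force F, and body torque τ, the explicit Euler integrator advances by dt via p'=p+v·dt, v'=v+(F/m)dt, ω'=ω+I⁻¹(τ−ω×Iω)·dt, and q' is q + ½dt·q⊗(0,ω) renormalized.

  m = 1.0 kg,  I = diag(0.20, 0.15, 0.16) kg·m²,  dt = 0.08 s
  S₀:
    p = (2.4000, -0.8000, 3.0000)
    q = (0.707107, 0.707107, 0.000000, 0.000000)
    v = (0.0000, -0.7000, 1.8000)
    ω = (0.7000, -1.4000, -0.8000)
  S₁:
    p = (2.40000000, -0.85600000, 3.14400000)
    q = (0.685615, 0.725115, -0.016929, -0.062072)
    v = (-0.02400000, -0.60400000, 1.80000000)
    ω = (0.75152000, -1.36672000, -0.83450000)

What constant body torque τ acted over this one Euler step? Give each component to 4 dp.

τ = (0.1400, 0.0400, -0.0200)

Δω = ω₁−ω₀ = (0.05152000, 0.03328000, -0.03450000)
applied torque τ = (0.1400, 0.0400, -0.0200)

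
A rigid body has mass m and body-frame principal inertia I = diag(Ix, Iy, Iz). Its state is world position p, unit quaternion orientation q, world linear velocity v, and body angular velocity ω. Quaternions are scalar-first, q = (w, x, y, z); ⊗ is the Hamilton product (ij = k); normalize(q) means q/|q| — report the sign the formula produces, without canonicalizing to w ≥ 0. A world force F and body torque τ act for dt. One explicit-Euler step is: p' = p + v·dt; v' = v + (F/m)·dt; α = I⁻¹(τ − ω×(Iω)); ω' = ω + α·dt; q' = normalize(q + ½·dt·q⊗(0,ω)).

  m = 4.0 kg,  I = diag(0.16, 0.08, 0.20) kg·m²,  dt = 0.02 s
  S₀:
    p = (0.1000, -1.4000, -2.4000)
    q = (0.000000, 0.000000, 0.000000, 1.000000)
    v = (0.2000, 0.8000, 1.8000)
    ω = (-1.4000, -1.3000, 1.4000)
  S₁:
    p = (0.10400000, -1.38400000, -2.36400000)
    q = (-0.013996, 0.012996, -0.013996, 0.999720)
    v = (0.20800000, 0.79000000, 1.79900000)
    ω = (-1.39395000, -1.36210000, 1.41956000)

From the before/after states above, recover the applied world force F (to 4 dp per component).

F = (1.6000, -2.0000, -0.2000)

v₁ − v₀ = (0.00800000, -0.01000000, -0.00100000)
applied force F = (1.6000, -2.0000, -0.2000)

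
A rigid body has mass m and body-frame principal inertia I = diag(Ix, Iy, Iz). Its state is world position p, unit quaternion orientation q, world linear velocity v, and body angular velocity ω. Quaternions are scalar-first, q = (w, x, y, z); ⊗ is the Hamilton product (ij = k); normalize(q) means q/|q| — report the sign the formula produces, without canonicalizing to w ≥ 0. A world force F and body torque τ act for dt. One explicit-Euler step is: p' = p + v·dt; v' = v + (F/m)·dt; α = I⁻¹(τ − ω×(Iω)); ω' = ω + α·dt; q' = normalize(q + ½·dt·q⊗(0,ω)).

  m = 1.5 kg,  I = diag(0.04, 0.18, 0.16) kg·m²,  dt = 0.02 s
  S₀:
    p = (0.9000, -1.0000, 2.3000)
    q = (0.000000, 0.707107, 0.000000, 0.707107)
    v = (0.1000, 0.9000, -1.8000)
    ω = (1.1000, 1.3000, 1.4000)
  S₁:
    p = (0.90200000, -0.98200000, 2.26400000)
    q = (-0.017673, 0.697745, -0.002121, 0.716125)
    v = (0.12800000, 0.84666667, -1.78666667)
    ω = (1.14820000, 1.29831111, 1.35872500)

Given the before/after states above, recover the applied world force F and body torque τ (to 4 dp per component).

F = (2.1000, -4.0000, 1.0000)
τ = (0.0600, -0.2000, -0.1300)

Δv = v₁−v₀ = (0.02800000, -0.05333333, 0.01333333)
applied force F = (2.1000, -4.0000, 1.0000)
rate change Δω = (0.04820000, -0.00168889, -0.04127500)
I·α + gyro = (0.0600, -0.2000, -0.1300)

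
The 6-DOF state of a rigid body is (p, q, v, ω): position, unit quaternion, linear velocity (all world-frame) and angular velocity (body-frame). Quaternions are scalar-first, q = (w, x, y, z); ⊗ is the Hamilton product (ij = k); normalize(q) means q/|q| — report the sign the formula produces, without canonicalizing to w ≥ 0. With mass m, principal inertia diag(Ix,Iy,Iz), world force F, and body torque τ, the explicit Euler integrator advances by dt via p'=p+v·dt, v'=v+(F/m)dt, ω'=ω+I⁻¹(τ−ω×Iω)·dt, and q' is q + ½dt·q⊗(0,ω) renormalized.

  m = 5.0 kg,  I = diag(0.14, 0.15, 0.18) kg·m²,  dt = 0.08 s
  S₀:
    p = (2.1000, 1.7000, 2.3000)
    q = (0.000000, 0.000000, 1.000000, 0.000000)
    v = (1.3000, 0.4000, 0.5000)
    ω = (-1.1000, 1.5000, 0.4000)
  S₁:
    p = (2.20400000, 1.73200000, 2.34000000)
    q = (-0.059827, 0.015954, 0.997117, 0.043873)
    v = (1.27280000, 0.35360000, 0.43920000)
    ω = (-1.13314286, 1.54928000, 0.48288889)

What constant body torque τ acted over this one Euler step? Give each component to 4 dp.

τ = (-0.0400, 0.1100, 0.1700)

rate change Δω = (-0.03314286, 0.04928000, 0.08288889)
gyro term ω₀×Iω₀ = (0.0180, 0.0176, -0.0165)
applied torque τ = (-0.0400, 0.1100, 0.1700)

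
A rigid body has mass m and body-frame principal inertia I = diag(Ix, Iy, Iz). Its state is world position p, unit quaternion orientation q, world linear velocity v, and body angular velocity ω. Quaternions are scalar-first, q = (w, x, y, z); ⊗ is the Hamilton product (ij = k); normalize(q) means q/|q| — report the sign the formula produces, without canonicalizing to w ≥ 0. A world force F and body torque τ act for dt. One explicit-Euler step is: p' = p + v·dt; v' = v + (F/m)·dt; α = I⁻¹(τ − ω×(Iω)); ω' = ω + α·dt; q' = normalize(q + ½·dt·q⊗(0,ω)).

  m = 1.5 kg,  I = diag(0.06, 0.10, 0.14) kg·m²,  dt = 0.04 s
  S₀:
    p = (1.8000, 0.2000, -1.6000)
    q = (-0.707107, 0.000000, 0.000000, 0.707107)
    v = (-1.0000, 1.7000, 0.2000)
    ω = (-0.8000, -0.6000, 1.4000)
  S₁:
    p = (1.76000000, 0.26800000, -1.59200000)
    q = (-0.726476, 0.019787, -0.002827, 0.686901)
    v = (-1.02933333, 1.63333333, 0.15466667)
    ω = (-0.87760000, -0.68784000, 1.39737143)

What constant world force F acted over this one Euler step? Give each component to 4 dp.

Δv = v₁−v₀ = (-0.02933333, -0.06666667, -0.04533333)
applied force F = (-1.1000, -2.5000, -1.7000)

F = (-1.1000, -2.5000, -1.7000)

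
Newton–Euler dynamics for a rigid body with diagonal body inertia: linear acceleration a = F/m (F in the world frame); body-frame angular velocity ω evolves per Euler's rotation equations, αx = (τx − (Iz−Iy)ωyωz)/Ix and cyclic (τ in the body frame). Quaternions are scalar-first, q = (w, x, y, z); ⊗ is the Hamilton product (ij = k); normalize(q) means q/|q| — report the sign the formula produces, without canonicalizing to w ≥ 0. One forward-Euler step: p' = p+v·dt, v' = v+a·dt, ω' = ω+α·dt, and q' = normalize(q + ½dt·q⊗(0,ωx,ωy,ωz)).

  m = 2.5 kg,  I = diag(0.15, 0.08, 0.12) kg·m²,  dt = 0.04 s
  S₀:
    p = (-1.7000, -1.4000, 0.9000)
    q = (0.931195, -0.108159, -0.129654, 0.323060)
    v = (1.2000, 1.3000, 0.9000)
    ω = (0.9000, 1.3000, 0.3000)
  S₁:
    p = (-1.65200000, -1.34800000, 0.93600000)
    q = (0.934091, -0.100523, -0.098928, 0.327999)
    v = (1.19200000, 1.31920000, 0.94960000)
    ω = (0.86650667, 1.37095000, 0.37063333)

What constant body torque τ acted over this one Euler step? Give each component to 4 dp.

τ = (-0.1100, 0.1500, 0.1300)

ω₁ − ω₀ = (-0.03349333, 0.07095000, 0.07063333)
ω₀×(Iω₀) = (0.0156, 0.0081, -0.0819)
τ = I·(Δω/dt) + ω₀×(Iω₀) = (-0.1100, 0.1500, 0.1300)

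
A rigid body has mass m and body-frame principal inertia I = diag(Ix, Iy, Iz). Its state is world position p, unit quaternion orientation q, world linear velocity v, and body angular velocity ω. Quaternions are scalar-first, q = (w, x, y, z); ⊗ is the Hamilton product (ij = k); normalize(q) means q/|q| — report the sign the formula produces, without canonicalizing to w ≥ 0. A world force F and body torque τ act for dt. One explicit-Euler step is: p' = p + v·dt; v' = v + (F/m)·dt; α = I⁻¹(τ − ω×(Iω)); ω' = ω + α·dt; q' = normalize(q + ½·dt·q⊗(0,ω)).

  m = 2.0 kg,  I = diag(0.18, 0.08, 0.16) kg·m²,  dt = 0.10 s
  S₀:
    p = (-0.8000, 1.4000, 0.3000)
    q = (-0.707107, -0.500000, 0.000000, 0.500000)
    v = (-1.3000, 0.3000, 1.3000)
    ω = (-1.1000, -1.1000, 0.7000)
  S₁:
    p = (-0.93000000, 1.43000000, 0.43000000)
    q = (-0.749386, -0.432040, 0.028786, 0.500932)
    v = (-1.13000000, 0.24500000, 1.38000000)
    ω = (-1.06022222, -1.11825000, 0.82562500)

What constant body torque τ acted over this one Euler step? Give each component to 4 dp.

τ = (0.0100, -0.0300, 0.0800)

Δω = ω₁−ω₀ = (0.03977778, -0.01825000, 0.12562500)
applied torque τ = (0.0100, -0.0300, 0.0800)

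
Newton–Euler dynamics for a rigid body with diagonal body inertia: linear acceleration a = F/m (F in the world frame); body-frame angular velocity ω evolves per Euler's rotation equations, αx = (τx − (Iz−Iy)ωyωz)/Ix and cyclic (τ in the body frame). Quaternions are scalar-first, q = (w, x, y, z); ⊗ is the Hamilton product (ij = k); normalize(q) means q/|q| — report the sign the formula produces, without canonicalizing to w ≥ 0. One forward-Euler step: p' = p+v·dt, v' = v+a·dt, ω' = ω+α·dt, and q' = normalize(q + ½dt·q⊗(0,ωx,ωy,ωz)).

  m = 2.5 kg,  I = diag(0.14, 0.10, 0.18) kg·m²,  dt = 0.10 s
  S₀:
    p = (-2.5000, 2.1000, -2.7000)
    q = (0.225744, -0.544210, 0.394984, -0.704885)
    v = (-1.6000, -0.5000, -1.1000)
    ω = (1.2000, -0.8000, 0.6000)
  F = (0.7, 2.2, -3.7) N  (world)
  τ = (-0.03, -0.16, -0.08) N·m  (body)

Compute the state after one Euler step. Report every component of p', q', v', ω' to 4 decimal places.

p' = (-2.6600, 2.0500, -2.8100)
q' = (0.2944, -0.5454, 0.3589, -0.6979)
v' = (-1.5720, -0.4120, -1.2480)
ω' = (1.2060, -0.9312, 0.5342)

gyro term ω×Iω = (-0.0384, -0.0288, 0.0384)
(τ − ω×Iω)/I = (0.0600, -1.3120, -0.6578)
new body rate ω' = (1.2060, -0.9312, 0.5342)
Hamilton product q⊗(0,ω) = (1.3919702, -0.0560248, -0.6999312, 0.0968336)
q + ½dt·q⊗(0,ω), renormalized = (0.2944, -0.5454, 0.3589, -0.6979)
p' = p + v·dt = (-2.6600, 2.0500, -2.8100)
v' = v + a·dt = (-1.5720, -0.4120, -1.2480)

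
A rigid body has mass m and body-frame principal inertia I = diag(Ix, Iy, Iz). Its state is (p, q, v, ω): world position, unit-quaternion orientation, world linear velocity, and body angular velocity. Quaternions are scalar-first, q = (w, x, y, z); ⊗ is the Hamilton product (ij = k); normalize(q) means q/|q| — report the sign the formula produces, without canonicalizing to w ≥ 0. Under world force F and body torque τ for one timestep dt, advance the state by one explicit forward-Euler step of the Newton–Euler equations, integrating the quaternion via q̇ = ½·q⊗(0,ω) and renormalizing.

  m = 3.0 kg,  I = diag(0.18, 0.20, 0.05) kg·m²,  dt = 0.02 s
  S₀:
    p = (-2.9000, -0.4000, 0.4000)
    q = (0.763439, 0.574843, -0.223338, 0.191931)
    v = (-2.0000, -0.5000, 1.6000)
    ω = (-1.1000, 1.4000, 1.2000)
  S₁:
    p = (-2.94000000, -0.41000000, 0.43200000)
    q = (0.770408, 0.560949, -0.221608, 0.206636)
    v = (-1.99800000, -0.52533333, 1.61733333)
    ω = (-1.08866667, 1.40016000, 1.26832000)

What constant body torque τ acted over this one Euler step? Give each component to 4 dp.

τ = (-0.1500, -0.1700, 0.1400)

ω₁ − ω₀ = (0.01133333, 0.00016000, 0.06832000)
I·α + gyro = (-0.1500, -0.1700, 0.1400)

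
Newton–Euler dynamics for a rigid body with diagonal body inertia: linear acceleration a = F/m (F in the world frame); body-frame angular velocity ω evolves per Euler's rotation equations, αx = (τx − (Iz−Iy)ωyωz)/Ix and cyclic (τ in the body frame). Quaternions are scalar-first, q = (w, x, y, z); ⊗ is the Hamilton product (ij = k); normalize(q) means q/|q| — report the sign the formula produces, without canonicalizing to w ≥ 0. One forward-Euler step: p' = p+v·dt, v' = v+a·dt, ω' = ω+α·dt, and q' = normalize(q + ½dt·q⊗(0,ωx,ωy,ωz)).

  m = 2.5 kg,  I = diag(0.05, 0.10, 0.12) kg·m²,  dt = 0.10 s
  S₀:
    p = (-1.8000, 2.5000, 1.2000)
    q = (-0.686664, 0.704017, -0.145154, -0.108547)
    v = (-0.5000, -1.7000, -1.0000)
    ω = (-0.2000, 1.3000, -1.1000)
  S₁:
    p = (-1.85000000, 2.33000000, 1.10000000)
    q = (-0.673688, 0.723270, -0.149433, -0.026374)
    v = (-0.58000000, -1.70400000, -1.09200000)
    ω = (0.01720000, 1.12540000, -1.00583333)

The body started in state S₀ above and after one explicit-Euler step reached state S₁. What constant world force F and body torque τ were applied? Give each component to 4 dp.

ω₁ − ω₀ = (0.21720000, -0.17460000, 0.09416667)
applied torque τ = (0.0800, -0.1900, 0.1000)
velocity change Δv = (-0.08000000, -0.00400000, -0.09200000)
m·(v₁−v₀)/dt = (-2.0000, -0.1000, -2.3000)

F = (-2.0000, -0.1000, -2.3000)
τ = (0.0800, -0.1900, 0.1000)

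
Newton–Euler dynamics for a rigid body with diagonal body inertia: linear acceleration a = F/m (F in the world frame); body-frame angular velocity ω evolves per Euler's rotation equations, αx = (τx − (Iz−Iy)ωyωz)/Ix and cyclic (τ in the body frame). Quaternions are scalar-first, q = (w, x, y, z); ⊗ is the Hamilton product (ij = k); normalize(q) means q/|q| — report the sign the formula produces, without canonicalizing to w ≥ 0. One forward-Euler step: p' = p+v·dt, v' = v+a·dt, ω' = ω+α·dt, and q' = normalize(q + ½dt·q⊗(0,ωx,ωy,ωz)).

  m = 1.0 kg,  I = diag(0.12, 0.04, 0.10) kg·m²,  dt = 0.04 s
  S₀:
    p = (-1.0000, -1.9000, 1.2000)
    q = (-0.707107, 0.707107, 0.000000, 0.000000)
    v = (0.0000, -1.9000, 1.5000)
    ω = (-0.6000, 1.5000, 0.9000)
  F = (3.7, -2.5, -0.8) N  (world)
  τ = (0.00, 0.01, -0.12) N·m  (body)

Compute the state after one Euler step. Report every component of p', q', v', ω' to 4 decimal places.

p' = (-1.0000, -1.9760, 1.2600)
q' = (-0.6981, 0.7151, -0.0339, 0.0085)
v' = (0.1480, -2.0000, 1.4680)
ω' = (-0.6270, 1.5208, 0.8232)

gyro term ω×Iω = (0.0810, -0.0108, 0.0720)
(τ − ω×Iω)/I = (-0.6750, 0.5200, -1.9200)
ω + α·dt = (-0.6270, 1.5208, 0.8232)
q⊗(0,ω) = (0.4242642, 0.4242642, -1.6970568, 0.4242642)
q' = normalize(q + ½dt·q⊗(0,ω)) = (-0.6981, 0.7151, -0.0339, 0.0085)
new position p' = (-1.0000, -1.9760, 1.2600)
v + (F/m)dt = (0.1480, -2.0000, 1.4680)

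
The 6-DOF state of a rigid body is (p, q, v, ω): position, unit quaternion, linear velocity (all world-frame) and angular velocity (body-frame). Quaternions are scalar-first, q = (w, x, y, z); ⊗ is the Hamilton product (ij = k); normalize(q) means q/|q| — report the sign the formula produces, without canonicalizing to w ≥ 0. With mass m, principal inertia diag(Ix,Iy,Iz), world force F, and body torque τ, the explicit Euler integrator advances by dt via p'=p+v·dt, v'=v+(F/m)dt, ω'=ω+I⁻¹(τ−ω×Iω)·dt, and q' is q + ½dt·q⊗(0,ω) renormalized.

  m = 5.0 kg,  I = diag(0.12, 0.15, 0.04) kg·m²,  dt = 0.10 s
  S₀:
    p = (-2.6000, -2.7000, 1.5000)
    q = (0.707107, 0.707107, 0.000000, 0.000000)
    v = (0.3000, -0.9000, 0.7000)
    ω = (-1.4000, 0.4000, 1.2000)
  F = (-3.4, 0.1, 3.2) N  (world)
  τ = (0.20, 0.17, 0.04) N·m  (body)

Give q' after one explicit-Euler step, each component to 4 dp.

q' = (0.7533, 0.6547, -0.0282, 0.0563)

2q̇ = q⊗(0,ω) = (0.9899498, -0.9899498, -0.5656856, 1.1313712)
updated quaternion q' = (0.7533, 0.6547, -0.0282, 0.0563)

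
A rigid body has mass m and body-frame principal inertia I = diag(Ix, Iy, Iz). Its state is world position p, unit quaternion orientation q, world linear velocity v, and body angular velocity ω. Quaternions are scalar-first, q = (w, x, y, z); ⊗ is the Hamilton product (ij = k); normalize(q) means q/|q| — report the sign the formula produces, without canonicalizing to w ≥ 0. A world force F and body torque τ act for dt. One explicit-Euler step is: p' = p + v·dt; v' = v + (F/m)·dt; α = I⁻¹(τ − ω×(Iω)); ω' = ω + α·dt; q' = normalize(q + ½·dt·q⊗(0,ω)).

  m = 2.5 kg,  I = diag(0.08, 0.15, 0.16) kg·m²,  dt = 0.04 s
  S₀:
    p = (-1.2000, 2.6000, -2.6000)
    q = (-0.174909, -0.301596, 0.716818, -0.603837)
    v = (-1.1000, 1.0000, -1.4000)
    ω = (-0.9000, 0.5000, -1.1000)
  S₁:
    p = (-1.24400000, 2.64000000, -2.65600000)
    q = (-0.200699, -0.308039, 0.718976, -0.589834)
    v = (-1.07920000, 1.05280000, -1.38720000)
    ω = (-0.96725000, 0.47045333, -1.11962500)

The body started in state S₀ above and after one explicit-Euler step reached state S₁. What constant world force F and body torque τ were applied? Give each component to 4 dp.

F = (1.3000, 3.3000, 0.8000)
τ = (-0.1400, -0.1900, -0.1100)

v₁ − v₀ = (0.02080000, 0.05280000, 0.01280000)
applied force F = (1.3000, 3.3000, 0.8000)
rate change Δω = (-0.06725000, -0.02954667, -0.01962500)
ω₀×(Iω₀) = (-0.0055, -0.0792, -0.0315)
applied torque τ = (-0.1400, -0.1900, -0.1100)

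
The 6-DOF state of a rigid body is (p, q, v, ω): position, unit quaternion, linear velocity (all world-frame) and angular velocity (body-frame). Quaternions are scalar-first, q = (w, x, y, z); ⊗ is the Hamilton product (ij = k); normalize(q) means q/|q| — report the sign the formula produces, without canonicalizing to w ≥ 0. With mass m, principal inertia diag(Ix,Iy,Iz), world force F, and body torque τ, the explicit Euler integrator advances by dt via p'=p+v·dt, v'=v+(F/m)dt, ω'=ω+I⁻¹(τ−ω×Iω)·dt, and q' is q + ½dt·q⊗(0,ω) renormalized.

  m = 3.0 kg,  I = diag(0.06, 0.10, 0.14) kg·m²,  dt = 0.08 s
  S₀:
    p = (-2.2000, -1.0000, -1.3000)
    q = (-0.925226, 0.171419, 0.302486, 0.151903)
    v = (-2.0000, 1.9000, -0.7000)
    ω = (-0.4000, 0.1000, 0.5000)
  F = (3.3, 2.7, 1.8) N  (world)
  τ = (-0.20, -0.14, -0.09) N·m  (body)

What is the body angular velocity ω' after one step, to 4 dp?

ω×(Iω) gyroscopic = (0.0020, 0.0160, -0.0016)
α = I⁻¹(τ − ω×Iω) = (-3.3667, -1.5600, -0.6314)
ω + α·dt = (-0.6693, -0.0248, 0.4495)

ω' = (-0.6693, -0.0248, 0.4495)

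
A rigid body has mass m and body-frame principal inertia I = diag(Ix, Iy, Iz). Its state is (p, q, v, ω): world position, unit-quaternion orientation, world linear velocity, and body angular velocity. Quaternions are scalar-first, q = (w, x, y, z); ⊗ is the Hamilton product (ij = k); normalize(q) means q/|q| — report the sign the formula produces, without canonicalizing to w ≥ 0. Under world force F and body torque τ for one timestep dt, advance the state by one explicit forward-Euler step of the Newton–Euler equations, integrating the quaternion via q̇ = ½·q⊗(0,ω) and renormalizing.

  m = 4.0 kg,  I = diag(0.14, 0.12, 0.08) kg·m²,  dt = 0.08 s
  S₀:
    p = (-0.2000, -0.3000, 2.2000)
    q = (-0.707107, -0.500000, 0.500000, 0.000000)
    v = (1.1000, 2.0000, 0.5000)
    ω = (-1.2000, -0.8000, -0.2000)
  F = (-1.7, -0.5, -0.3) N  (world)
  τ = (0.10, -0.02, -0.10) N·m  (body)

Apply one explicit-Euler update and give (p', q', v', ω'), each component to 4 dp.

p' = (-0.1120, -0.1400, 2.2400)
q' = (-0.7139, -0.4693, 0.5177, 0.0456)
v' = (1.0660, 1.9900, 0.4940)
ω' = (-1.1392, -0.8229, -0.2808)

a = F/m = (-0.4250, -0.1250, -0.0750)
new position p' = (-0.1120, -0.1400, 2.2400)
v + (F/m)dt = (1.0660, 1.9900, 0.4940)
gyro term ω×Iω = (-0.0064, 0.0144, -0.0192)
α = I⁻¹(τ − ω×Iω) = (0.7600, -0.2867, -1.0100)
new body rate ω' = (-1.1392, -0.8229, -0.2808)
2q̇ = q⊗(0,ω) = (-0.2000000, 0.7485284, 0.4656856, 1.1414214)
q + ½dt·q⊗(0,ω), renormalized = (-0.7139, -0.4693, 0.5177, 0.0456)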